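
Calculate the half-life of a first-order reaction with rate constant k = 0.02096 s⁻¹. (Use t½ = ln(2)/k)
33.07 s

t½ = ln(2)/k = 0.6931/0.02096 = 33.07 s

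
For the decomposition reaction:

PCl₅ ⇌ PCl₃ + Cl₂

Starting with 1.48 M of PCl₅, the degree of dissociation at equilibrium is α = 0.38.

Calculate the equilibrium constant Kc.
K_c = 0.3447

x = α·[A]₀ = 0.38 × 1.48 = 0.5624 M dissociated.
At eq: [PCl₅] = 1.48 − 0.5624 = 0.9176 M; [PCl₃] = [Cl₂] = x = 0.5624 M.
Kc = [PCl₃][Cl₂]/[PCl₅] = (0.5624)²/0.9176 = 0.3447.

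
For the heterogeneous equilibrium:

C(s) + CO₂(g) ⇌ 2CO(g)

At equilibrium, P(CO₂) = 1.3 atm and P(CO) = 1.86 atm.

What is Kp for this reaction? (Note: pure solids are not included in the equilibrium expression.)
K_p = 2.661

Solid C is excluded.
Kp = P(CO)²/P(CO₂) = (1.86)²/1.3 = 3.46/1.3 = 2.661.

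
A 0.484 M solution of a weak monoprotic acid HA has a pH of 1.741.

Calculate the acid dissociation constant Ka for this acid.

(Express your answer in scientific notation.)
K_a = 7.08e-04

[H⁺] = 10^(−pH) = 10^(−1.741) = 1.816e-02 M. For HA ⇌ H⁺ + A⁻, Ka = x²/(C − x) = (1.816e-02)²/(0.484 − 1.816e-02) = 7.08e-04.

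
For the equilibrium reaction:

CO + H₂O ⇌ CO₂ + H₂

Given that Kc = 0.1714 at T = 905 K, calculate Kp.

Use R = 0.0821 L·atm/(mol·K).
K_p = 0.1714

Δn = (moles gaseous products) − (moles gaseous reactants) = 0
T = 905 K; RT = 0.0821 × 905 = 74.3005
Kp = Kc·(RT)^Δn = 0.1714 × (74.3005)^0 = 0.1714 × 1 = 0.1714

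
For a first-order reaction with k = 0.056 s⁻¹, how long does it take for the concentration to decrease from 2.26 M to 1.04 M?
13.86 s

From ln[A] = ln[A]₀ - k·t: t = ln([A]₀/[A])/k = ln(2.26/1.04)/0.056 = ln(2.1731)/0.056 = 0.7761/0.056 = 13.86 s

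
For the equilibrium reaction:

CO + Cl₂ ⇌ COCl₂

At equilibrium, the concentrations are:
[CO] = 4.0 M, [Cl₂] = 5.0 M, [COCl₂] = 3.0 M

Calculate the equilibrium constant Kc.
K_c = 0.1500

Kc = ([COCl₂]) / ([CO] × [Cl₂])
   = ((3.0)) / ((4.0)·(5.0))
   = 3 / 20 = 0.1500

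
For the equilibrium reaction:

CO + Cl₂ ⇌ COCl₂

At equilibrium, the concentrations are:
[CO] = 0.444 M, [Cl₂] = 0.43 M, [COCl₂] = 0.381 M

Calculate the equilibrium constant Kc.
K_c = 1.9956

Kc = ([COCl₂]) / ([CO] × [Cl₂])
   = ((0.381)) / ((0.444)·(0.43))
   = 0.381 / 0.19092 = 1.9956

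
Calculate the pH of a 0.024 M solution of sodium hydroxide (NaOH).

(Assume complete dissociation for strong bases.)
pH = 12.38

[OH⁻] = 0.024 M for strong base. pOH = -log[OH⁻] = 1.62, pH = 14 - pOH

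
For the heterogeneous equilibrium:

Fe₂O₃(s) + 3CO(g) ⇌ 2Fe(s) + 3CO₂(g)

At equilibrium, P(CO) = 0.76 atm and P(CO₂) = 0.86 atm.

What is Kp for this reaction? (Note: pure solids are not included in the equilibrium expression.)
K_p = 1.449

Solids (Fe₂O₃, Fe) are excluded.
Kp = P(CO₂)³/P(CO)³ = (0.86)³/(0.76)³ = 0.6361/0.439 = 1.449.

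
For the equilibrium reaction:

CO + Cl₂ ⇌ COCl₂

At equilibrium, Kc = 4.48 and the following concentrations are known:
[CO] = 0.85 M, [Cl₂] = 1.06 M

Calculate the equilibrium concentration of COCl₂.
[COCl₂] = 4.0365 M

Kc = ([COCl₂]) / ([CO] × [Cl₂]) = 4.48
[COCl₂]^1 = Kc · (reactant terms)/(other product terms) = 4.48 · 0.901 / 1 = 4.0365
[COCl₂] = 4.0365 M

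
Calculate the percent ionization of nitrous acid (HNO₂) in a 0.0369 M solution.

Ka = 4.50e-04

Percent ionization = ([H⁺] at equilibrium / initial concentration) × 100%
Percent ionization = 10.5%

Let x = [H⁺]. Ka = x²/(C - x) ⇒ x² + (4.50e-04)x - (4.50e-04)(0.0369) = 0. x = 3.8561e-03. Percent = (3.8561e-03/0.0369) × 100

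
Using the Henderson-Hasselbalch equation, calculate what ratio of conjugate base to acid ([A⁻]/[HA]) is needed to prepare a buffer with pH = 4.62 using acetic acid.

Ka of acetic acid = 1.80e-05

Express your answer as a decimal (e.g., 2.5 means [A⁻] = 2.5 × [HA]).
[A⁻]/[HA] = 0.750

pKa = −log(1.80e-05) = 4.7447. pH = pKa + log([A⁻]/[HA]). 4.62 = 4.7447 + log(ratio). log(ratio) = 4.62 − 4.7447 = -0.1247. ratio = 10^(-0.1247) = 0.750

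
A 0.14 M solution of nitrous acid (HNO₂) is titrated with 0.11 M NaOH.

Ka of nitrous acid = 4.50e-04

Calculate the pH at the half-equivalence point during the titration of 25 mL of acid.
pH = pKa = 3.35

At the half-equivalence point, [HA] = [A⁻], so by Henderson–Hasselbalch pH = pKa + log(1) = pKa.
pKa = −log(4.50e-04) = 3.35.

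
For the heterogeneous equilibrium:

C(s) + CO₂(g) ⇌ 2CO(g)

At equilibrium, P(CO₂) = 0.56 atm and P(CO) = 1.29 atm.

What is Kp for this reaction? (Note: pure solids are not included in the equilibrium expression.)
K_p = 2.972

Solid C is excluded.
Kp = P(CO)²/P(CO₂) = (1.29)²/0.56 = 1.664/0.56 = 2.972.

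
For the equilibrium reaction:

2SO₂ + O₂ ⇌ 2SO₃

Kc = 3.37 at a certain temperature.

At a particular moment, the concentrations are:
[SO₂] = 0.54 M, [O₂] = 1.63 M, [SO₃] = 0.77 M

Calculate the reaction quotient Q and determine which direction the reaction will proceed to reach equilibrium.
Q = 1.247, Q < K, reaction proceeds forward (toward products)

Q = ([SO₃]^2) / ([SO₂]^2 × [O₂])
  = ((0.77)^2) / ((0.54)^2·(1.63)) = 0.5929/0.47531 = 1.247
Since Q = 1.247 < Kc = 3.37, the reaction proceeds forward (toward products) to reach equilibrium.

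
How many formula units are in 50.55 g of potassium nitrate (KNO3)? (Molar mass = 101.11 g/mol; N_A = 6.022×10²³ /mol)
Moles = 50.55 g ÷ 101.11 g/mol = 0.499951 mol
Formula units = 0.499951 mol × 6.022×10²³ /mol = 3.011e+23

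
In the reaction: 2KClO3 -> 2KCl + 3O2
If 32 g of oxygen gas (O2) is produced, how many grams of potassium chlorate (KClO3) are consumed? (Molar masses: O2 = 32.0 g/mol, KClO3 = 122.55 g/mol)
Moles of O2 = 32 g ÷ 32.0 g/mol = 1 mol
Mole ratio: 2 mol KClO3 / 3 mol O2
Moles of KClO3 = 1 × (2/3) = 0.666667 mol
Mass of KClO3 = 0.666667 mol × 122.55 g/mol = 81.7 g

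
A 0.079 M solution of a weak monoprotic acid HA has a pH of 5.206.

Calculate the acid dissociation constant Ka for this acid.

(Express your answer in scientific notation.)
K_a = 4.90e-10

[H⁺] = 10^(−pH) = 10^(−5.206) = 6.223e-06 M. For HA ⇌ H⁺ + A⁻, Ka = x²/(C − x) = (6.223e-06)²/(0.079 − 6.223e-06) = 4.90e-10.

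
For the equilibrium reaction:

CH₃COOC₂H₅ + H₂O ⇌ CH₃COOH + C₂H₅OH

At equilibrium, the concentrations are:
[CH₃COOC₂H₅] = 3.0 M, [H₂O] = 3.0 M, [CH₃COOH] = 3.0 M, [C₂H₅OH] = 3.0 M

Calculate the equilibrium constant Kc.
K_c = 1.0000

Kc = ([CH₃COOH] × [C₂H₅OH]) / ([CH₃COOC₂H₅] × [H₂O])
   = ((3.0)·(3.0)) / ((3.0)·(3.0))
   = 9 / 9 = 1.0000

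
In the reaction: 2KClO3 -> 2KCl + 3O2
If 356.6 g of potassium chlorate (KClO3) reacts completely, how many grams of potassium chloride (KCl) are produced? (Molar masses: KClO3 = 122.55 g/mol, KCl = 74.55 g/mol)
Moles of KClO3 = 356.6 g ÷ 122.55 g/mol = 2.90983 mol
Mole ratio: 2 mol KCl / 2 mol KClO3
Moles of KCl = 2.90983 × (2/2) = 2.90983 mol
Mass of KCl = 2.90983 mol × 74.55 g/mol = 216.9 g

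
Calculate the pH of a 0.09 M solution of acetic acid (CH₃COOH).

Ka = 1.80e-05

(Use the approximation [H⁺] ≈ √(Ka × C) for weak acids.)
pH = 2.90

[H⁺] = √(Ka × C) = √(1.80e-05 × 0.09) = 1.2728e-03. pH = -log(1.2728e-03)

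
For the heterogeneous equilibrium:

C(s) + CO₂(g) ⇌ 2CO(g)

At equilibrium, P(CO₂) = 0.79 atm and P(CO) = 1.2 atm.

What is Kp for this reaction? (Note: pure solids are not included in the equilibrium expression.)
K_p = 1.823

Solid C is excluded.
Kp = P(CO)²/P(CO₂) = (1.2)²/0.79 = 1.44/0.79 = 1.823.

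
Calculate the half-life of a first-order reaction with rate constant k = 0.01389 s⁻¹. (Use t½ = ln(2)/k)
49.90 s

t½ = ln(2)/k = 0.6931/0.01389 = 49.90 s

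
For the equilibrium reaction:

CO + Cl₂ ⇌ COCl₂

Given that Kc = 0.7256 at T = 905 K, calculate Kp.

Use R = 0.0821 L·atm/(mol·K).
K_p = 0.0098

Δn = (moles gaseous products) − (moles gaseous reactants) = -1
T = 905 K; RT = 0.0821 × 905 = 74.3005
Kp = Kc·(RT)^Δn = 0.7256 × (74.3005)^-1 = 0.7256 × 0.0134589 = 0.0098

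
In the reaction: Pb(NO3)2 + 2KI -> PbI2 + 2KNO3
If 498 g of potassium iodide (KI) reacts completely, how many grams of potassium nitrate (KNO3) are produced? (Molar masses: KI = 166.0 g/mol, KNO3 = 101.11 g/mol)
Moles of KI = 498 g ÷ 166.0 g/mol = 3 mol
Mole ratio: 2 mol KNO3 / 2 mol KI
Moles of KNO3 = 3 × (2/2) = 3 mol
Mass of KNO3 = 3 mol × 101.11 g/mol = 303.3 g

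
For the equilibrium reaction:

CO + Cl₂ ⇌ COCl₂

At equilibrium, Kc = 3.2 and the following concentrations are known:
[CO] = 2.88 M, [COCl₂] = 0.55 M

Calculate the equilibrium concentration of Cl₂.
[Cl₂] = 0.0597 M

Kc = ([COCl₂]) / ([CO] × [Cl₂]) = 3.2
[Cl₂]^1 = (product terms)/(Kc · other reactant terms) = 0.55 / (3.2 · 2.88) = 0.059679
[Cl₂] = 0.0597 M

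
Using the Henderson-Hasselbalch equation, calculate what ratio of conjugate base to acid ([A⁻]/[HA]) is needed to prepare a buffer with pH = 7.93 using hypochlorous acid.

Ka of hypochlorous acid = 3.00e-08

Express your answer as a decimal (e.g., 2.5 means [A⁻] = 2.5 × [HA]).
[A⁻]/[HA] = 2.553

pKa = −log(3.00e-08) = 7.5229. pH = pKa + log([A⁻]/[HA]). 7.93 = 7.5229 + log(ratio). log(ratio) = 7.93 − 7.5229 = 0.4071. ratio = 10^(0.4071) = 2.553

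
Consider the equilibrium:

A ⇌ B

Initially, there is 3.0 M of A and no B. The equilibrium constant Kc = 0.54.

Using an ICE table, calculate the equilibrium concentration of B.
[B] = 1.052 M

ICE: [A] = 3.0 − x, [B] = x.
Kc = x/(3.0 − x) = 0.54 ⇒ x = 0.54·3.0/(1 + 0.54) = 1.62/1.54 = 1.052.
[B] = x = 1.052 M.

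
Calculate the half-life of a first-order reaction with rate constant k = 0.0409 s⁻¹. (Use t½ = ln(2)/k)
16.95 s

t½ = ln(2)/k = 0.6931/0.0409 = 16.95 s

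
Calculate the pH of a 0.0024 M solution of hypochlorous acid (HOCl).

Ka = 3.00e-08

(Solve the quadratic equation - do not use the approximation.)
pH = 5.07

x² + Ka×x - Ka×C = 0. Using quadratic formula: [H⁺] = 8.4703e-06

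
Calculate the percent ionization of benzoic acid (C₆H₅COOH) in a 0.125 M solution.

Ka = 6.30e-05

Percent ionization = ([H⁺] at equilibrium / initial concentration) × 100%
Percent ionization = 2.22%

Let x = [H⁺]. Ka = x²/(C - x) ⇒ x² + (6.30e-05)x - (6.30e-05)(0.125) = 0. x = 2.7749e-03. Percent = (2.7749e-03/0.125) × 100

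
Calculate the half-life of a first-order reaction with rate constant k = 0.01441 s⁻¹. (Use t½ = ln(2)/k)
48.10 s

t½ = ln(2)/k = 0.6931/0.01441 = 48.10 s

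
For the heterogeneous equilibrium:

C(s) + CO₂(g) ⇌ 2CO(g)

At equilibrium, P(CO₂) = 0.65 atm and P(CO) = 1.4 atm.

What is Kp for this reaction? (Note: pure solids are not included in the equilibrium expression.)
K_p = 3.015

Solid C is excluded.
Kp = P(CO)²/P(CO₂) = (1.4)²/0.65 = 1.96/0.65 = 3.015.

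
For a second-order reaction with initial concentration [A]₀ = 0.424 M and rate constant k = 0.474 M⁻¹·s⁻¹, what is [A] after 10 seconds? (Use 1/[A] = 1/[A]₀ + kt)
0.1409 M

1/[A] = 1/[A]₀ + k·t = 1/0.424 + (0.474)·(10) = 2.3585 + 4.7400 = 7.0985
[A] = 1/7.0985 = 0.1409 M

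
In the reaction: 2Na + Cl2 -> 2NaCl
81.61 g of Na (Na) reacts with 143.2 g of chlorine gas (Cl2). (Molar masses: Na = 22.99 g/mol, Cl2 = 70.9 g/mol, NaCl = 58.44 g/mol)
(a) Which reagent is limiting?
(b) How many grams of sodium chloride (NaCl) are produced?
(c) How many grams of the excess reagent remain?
(a) Na, (b) 207.5 g, (c) 17.36 g

Moles of Na = 81.61 g ÷ 22.99 g/mol = 3.5498 mol
Moles of Cl2 = 143.2 g ÷ 70.9 g/mol = 2.01975 mol
Moles ÷ coefficient: Na: 3.5498/2 = 1.775, Cl2: 2.01975/1 = 2.02
(a) Na has the smaller value, so Na is the limiting reagent.
(b) Moles of NaCl = 3.5498 mol Na × (2/2) = 3.5498 mol; mass = 3.5498 mol × 58.44 g/mol = 207.5 g
(c) Cl2 consumed = 3.5498 × (1/2) = 1.7749 mol; remaining = 2.01975 − 1.7749 = 0.244844 mol; mass = 0.244844 mol × 70.9 g/mol = 17.36 g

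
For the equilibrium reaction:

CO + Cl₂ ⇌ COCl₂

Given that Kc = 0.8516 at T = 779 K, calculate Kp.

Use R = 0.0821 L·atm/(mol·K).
K_p = 0.0133

Δn = (moles gaseous products) − (moles gaseous reactants) = -1
T = 779 K; RT = 0.0821 × 779 = 63.9559
Kp = Kc·(RT)^Δn = 0.8516 × (63.9559)^-1 = 0.8516 × 0.0156358 = 0.0133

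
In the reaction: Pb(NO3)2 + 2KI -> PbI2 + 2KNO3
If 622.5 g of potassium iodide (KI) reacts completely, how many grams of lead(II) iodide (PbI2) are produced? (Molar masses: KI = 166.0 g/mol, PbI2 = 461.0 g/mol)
Moles of KI = 622.5 g ÷ 166.0 g/mol = 3.75 mol
Mole ratio: 1 mol PbI2 / 2 mol KI
Moles of PbI2 = 3.75 × (1/2) = 1.875 mol
Mass of PbI2 = 1.875 mol × 461.0 g/mol = 864.4 g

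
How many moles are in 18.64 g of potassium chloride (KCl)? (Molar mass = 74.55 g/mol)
Moles = 18.64 g ÷ 74.55 g/mol = 0.25 mol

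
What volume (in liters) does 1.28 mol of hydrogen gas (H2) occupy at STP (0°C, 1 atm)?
At STP, 1 mol of gas occupies 22.4 L
Volume = 1.28 mol × 22.4 L/mol = 28.67 L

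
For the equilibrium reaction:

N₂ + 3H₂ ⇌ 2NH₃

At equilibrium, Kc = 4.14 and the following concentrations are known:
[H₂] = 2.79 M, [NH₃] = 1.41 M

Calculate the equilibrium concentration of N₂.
[N₂] = 0.0221 M

Kc = ([NH₃]^2) / ([N₂] × [H₂]^3) = 4.14
[N₂]^1 = (product terms)/(Kc · other reactant terms) = 1.9881 / (4.14 · 21.718) = 0.022112
[N₂] = 0.0221 M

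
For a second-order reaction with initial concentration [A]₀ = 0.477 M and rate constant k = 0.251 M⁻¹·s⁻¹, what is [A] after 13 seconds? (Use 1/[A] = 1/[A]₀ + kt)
0.1866 M

1/[A] = 1/[A]₀ + k·t = 1/0.477 + (0.251)·(13) = 2.0964 + 3.2630 = 5.3594
[A] = 1/5.3594 = 0.1866 M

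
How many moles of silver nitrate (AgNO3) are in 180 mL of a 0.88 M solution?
Moles = Molarity × Volume (L)
Moles = 0.88 M × 0.18 L = 0.1584 mol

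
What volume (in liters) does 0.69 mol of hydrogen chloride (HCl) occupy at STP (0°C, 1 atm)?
At STP, 1 mol of gas occupies 22.4 L
Volume = 0.69 mol × 22.4 L/mol = 15.46 L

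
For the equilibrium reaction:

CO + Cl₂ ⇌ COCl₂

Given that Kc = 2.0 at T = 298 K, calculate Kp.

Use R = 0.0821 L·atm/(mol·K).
K_p = 0.0817

Δn = (moles gaseous products) − (moles gaseous reactants) = -1
T = 298 K; RT = 0.0821 × 298 = 24.4658
Kp = Kc·(RT)^Δn = 2.0 × (24.4658)^-1 = 2.0 × 0.0408734 = 0.0817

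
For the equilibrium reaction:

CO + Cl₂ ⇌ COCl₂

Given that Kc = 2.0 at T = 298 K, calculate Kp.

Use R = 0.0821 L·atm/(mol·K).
K_p = 0.0817

Δn = (moles gaseous products) − (moles gaseous reactants) = -1
T = 298 K; RT = 0.0821 × 298 = 24.4658
Kp = Kc·(RT)^Δn = 2.0 × (24.4658)^-1 = 2.0 × 0.0408734 = 0.0817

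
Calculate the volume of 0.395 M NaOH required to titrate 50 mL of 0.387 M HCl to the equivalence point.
V_{base} = 49.0 mL

At equivalence: moles acid = moles base.
moles HCl = 0.387 M × 0.05 L = 0.01935 mol
V_NaOH = 0.01935 mol ÷ 0.395 M = 0.04899 L = 49.0 mL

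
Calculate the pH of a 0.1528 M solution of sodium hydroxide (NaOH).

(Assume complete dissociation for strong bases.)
pH = 13.18

[OH⁻] = 0.1528 M for strong base. pOH = -log[OH⁻] = 0.82, pH = 14 - pOH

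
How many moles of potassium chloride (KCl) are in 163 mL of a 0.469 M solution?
Moles = Molarity × Volume (L)
Moles = 0.469 M × 0.163 L = 0.07645 mol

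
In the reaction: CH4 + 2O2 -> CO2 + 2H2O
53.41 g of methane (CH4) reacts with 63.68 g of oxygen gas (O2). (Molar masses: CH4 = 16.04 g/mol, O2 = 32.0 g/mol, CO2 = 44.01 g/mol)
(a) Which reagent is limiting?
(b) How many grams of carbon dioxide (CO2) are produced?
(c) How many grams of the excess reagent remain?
(a) O2, (b) 43.79 g, (c) 37.45 g

Moles of CH4 = 53.41 g ÷ 16.04 g/mol = 3.3298 mol
Moles of O2 = 63.68 g ÷ 32.0 g/mol = 1.99 mol
Moles ÷ coefficient: CH4: 3.3298/1 = 3.33, O2: 1.99/2 = 0.995
(a) O2 has the smaller value, so O2 is the limiting reagent.
(b) Moles of CO2 = 1.99 mol O2 × (1/2) = 0.995 mol; mass = 0.995 mol × 44.01 g/mol = 43.79 g
(c) CH4 consumed = 1.99 × (1/2) = 0.995 mol; remaining = 3.3298 − 0.995 = 2.3348 mol; mass = 2.3348 mol × 16.04 g/mol = 37.45 g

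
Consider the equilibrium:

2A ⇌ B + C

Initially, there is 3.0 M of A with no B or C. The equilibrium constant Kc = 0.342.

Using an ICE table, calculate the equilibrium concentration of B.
[B] = 0.809 M

ICE: [A] = 3.0 − 2x, [B] = [C] = x.
Kc = x²/(3.0 − 2x)² = 0.342 ⇒ √Kc = x/(3.0 − 2x).
x = √0.342·3.0/(1 + 2√0.342) = 0.58481·3.0/2.1696 = 0.80863.
[B] = x = 0.809 M.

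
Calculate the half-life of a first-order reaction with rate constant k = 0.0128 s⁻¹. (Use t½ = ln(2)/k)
54.15 s

t½ = ln(2)/k = 0.6931/0.0128 = 54.15 s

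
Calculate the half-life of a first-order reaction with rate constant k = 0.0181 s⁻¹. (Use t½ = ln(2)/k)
38.30 s

t½ = ln(2)/k = 0.6931/0.0181 = 38.30 s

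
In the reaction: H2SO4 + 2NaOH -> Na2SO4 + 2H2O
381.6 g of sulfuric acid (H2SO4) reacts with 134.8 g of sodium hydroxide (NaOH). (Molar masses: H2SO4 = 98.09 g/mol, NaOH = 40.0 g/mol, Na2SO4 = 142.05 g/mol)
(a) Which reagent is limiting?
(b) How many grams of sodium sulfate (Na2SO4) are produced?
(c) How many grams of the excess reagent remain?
(a) NaOH, (b) 239.4 g, (c) 216.3 g

Moles of H2SO4 = 381.6 g ÷ 98.09 g/mol = 3.8903 mol
Moles of NaOH = 134.8 g ÷ 40.0 g/mol = 3.37 mol
Moles ÷ coefficient: H2SO4: 3.8903/1 = 3.89, NaOH: 3.37/2 = 1.685
(a) NaOH has the smaller value, so NaOH is the limiting reagent.
(b) Moles of Na2SO4 = 3.37 mol NaOH × (1/2) = 1.685 mol; mass = 1.685 mol × 142.05 g/mol = 239.4 g
(c) H2SO4 consumed = 3.37 × (1/2) = 1.685 mol; remaining = 3.8903 − 1.685 = 2.2053 mol; mass = 2.2053 mol × 98.09 g/mol = 216.3 g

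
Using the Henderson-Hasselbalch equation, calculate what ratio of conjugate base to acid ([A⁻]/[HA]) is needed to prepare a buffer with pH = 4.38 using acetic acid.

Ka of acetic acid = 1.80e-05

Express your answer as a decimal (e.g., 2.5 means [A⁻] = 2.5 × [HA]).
[A⁻]/[HA] = 0.432

pKa = −log(1.80e-05) = 4.7447. pH = pKa + log([A⁻]/[HA]). 4.38 = 4.7447 + log(ratio). log(ratio) = 4.38 − 4.7447 = -0.3647. ratio = 10^(-0.3647) = 0.432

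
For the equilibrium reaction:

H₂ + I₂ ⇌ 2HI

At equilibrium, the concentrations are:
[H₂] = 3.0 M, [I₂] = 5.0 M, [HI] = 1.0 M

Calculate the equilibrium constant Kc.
K_c = 0.0667

Kc = ([HI]^2) / ([H₂] × [I₂])
   = ((1.0)^2) / ((3.0)·(5.0))
   = 1 / 15 = 0.0667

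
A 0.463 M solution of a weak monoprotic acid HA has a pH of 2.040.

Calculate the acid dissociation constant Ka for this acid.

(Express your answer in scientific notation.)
K_a = 1.83e-04

[H⁺] = 10^(−pH) = 10^(−2.040) = 9.120e-03 M. For HA ⇌ H⁺ + A⁻, Ka = x²/(C − x) = (9.120e-03)²/(0.463 − 9.120e-03) = 1.83e-04.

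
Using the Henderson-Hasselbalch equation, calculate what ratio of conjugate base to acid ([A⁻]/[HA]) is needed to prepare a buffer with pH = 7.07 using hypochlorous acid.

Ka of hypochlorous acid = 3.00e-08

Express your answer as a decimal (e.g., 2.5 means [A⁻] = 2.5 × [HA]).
[A⁻]/[HA] = 0.352

pKa = −log(3.00e-08) = 7.5229. pH = pKa + log([A⁻]/[HA]). 7.07 = 7.5229 + log(ratio). log(ratio) = 7.07 − 7.5229 = -0.4529. ratio = 10^(-0.4529) = 0.352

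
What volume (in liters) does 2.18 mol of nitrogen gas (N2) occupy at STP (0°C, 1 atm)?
At STP, 1 mol of gas occupies 22.4 L
Volume = 2.18 mol × 22.4 L/mol = 48.83 L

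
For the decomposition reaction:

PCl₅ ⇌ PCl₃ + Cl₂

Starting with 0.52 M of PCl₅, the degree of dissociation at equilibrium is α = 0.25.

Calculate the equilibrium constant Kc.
K_c = 0.0433

x = α·[A]₀ = 0.25 × 0.52 = 0.13 M dissociated.
At eq: [PCl₅] = 0.52 − 0.13 = 0.39 M; [PCl₃] = [Cl₂] = x = 0.13 M.
Kc = [PCl₃][Cl₂]/[PCl₅] = (0.13)²/0.39 = 0.04333.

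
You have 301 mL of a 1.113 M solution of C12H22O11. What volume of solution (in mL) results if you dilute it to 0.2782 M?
Using M₁V₁ = M₂V₂:
1.113 × 301 = 0.2782 × V₂
V₂ = (1.113 × 301) / 0.2782 = 1204 mL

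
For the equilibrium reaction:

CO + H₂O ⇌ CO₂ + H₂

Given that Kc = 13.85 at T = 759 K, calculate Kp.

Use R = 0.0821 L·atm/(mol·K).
K_p = 13.8500

Δn = (moles gaseous products) − (moles gaseous reactants) = 0
T = 759 K; RT = 0.0821 × 759 = 62.3139
Kp = Kc·(RT)^Δn = 13.85 × (62.3139)^0 = 13.85 × 1 = 13.8500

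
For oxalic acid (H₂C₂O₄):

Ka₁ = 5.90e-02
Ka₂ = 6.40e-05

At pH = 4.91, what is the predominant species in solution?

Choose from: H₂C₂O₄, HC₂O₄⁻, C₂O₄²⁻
C₂O₄²⁻

pKa1 = 1.23, pKa2 = 4.19. Each pKa is the crossover between adjacent species; pH = 4.91 lies in the region where C₂O₄²⁻ predominates.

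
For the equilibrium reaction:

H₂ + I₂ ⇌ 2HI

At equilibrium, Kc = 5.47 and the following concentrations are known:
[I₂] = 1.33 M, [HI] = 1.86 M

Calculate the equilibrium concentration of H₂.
[H₂] = 0.4755 M

Kc = ([HI]^2) / ([H₂] × [I₂]) = 5.47
[H₂]^1 = (product terms)/(Kc · other reactant terms) = 3.4596 / (5.47 · 1.33) = 0.47554
[H₂] = 0.4755 M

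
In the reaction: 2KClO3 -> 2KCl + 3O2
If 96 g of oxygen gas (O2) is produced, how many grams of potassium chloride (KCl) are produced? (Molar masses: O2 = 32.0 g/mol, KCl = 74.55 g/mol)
Moles of O2 = 96 g ÷ 32.0 g/mol = 3 mol
Mole ratio: 2 mol KCl / 3 mol O2
Moles of KCl = 3 × (2/3) = 2 mol
Mass of KCl = 2 mol × 74.55 g/mol = 149.1 g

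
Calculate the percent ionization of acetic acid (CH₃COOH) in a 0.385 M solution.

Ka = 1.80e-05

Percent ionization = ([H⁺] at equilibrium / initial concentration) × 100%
Percent ionization = 0.681%

Let x = [H⁺]. Ka = x²/(C - x) ⇒ x² + (1.80e-05)x - (1.80e-05)(0.385) = 0. x = 2.6235e-03. Percent = (2.6235e-03/0.385) × 100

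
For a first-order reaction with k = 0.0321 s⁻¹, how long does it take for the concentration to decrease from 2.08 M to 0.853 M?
27.77 s

From ln[A] = ln[A]₀ - k·t: t = ln([A]₀/[A])/k = ln(2.08/0.853)/0.0321 = ln(2.4385)/0.0321 = 0.8914/0.0321 = 27.77 s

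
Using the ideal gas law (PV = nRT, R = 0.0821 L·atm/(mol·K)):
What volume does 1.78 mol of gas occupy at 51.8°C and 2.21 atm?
T = 51.8°C + 273.15 = 324.95 K
V = nRT/P = (1.78 × 0.0821 × 324.95) / 2.21
V = 21.49 L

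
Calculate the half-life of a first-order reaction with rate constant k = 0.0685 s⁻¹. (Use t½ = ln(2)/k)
10.12 s

t½ = ln(2)/k = 0.6931/0.0685 = 10.12 s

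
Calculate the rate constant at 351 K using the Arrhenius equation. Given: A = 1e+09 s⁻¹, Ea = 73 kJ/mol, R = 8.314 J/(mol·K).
1.37e-02 s⁻¹

k = A·exp(-Ea/(R·T)) = 1e+09·exp(-73000/(8.314·351)) = 1e+09·exp(-25.0153) = 1e+09·1.3677e-11 = 1.37e-02 s⁻¹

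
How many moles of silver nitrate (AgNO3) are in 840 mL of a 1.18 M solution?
Moles = Molarity × Volume (L)
Moles = 1.18 M × 0.84 L = 0.9912 mol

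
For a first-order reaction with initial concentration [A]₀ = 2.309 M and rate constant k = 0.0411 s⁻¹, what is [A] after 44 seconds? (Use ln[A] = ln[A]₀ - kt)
0.3785 M

ln[A] = ln[A]₀ - k·t = ln(2.309) - (0.0411)·(44) = 0.8368 - 1.8084 = -0.9716
[A] = e^(-0.9716) = 0.3785 M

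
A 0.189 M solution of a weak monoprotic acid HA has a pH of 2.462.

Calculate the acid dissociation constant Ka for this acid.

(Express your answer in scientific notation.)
K_a = 6.42e-05

[H⁺] = 10^(−pH) = 10^(−2.462) = 3.451e-03 M. For HA ⇌ H⁺ + A⁻, Ka = x²/(C − x) = (3.451e-03)²/(0.189 − 3.451e-03) = 6.42e-05.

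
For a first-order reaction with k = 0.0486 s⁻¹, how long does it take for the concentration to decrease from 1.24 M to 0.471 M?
19.92 s

From ln[A] = ln[A]₀ - k·t: t = ln([A]₀/[A])/k = ln(1.24/0.471)/0.0486 = ln(2.6327)/0.0486 = 0.9680/0.0486 = 19.92 s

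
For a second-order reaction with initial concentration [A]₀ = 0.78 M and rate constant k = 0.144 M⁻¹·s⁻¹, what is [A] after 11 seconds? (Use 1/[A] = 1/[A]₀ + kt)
0.3489 M

1/[A] = 1/[A]₀ + k·t = 1/0.78 + (0.144)·(11) = 1.2821 + 1.5840 = 2.8661
[A] = 1/2.8661 = 0.3489 M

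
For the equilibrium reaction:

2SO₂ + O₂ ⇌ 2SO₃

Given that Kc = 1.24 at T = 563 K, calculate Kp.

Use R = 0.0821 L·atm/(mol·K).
K_p = 0.0268

Δn = (moles gaseous products) − (moles gaseous reactants) = -1
T = 563 K; RT = 0.0821 × 563 = 46.2223
Kp = Kc·(RT)^Δn = 1.24 × (46.2223)^-1 = 1.24 × 0.0216346 = 0.0268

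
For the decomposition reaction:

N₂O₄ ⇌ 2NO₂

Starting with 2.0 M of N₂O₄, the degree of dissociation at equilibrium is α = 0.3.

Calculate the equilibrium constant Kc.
K_c = 1.0286

x = α·[A]₀ = 0.3 × 2.0 = 0.6 M dissociated.
At eq: [N₂O₄] = 2.0 − 0.6 = 1.4 M; [NO₂] = 2x = 1.2 M.
Kc = [NO₂]²/[N₂O₄] = (1.2)²/1.4 = 1.029.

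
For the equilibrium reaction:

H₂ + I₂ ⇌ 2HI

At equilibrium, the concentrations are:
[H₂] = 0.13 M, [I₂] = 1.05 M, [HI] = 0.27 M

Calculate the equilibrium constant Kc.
K_c = 0.5341

Kc = ([HI]^2) / ([H₂] × [I₂])
   = ((0.27)^2) / ((0.13)·(1.05))
   = 0.0729 / 0.1365 = 0.5341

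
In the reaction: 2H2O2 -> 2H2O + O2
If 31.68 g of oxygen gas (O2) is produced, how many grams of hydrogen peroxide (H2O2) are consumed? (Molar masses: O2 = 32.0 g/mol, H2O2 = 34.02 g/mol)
Moles of O2 = 31.68 g ÷ 32.0 g/mol = 0.99 mol
Mole ratio: 2 mol H2O2 / 1 mol O2
Moles of H2O2 = 0.99 × (2/1) = 1.98 mol
Mass of H2O2 = 1.98 mol × 34.02 g/mol = 67.36 g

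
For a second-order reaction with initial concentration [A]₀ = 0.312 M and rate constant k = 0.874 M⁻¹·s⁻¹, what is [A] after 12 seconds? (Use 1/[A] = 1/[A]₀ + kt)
0.0730 M

1/[A] = 1/[A]₀ + k·t = 1/0.312 + (0.874)·(12) = 3.2051 + 10.4880 = 13.6931
[A] = 1/13.6931 = 0.0730 M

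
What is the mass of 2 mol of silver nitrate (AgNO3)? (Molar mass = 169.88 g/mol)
Mass = 2 mol × 169.88 g/mol = 339.8 g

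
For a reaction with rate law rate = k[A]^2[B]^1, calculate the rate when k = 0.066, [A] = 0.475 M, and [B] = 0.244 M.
0.003633 M/s

rate = k·[A]^2·[B]^1 = 0.066·(0.475)^2·(0.244)^1 = 0.066·0.225625·0.244 = 0.003633 M/s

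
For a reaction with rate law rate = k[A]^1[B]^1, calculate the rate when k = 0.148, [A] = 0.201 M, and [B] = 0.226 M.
0.006723 M/s

rate = k·[A]^1·[B]^1 = 0.148·(0.201)^1·(0.226)^1 = 0.148·0.201·0.226 = 0.006723 M/s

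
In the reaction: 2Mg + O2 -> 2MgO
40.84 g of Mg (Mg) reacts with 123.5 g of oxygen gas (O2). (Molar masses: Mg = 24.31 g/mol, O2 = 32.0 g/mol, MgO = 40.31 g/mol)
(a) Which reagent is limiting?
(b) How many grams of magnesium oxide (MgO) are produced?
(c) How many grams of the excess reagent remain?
(a) Mg, (b) 67.72 g, (c) 96.62 g

Moles of Mg = 40.84 g ÷ 24.31 g/mol = 1.67997 mol
Moles of O2 = 123.5 g ÷ 32.0 g/mol = 3.85938 mol
Moles ÷ coefficient: Mg: 1.67997/2 = 0.84, O2: 3.85938/1 = 3.859
(a) Mg has the smaller value, so Mg is the limiting reagent.
(b) Moles of MgO = 1.67997 mol Mg × (2/2) = 1.67997 mol; mass = 1.67997 mol × 40.31 g/mol = 67.72 g
(c) O2 consumed = 1.67997 × (1/2) = 0.839984 mol; remaining = 3.85938 − 0.839984 = 3.01939 mol; mass = 3.01939 mol × 32.0 g/mol = 96.62 g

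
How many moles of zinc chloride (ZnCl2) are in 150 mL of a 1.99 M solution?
Moles = Molarity × Volume (L)
Moles = 1.99 M × 0.15 L = 0.2985 mol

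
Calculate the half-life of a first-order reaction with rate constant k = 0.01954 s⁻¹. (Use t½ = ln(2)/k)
35.47 s

t½ = ln(2)/k = 0.6931/0.01954 = 35.47 s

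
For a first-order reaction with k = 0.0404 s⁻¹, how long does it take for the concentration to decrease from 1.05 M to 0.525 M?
17.16 s

From ln[A] = ln[A]₀ - k·t: t = ln([A]₀/[A])/k = ln(1.05/0.525)/0.0404 = ln(2.0000)/0.0404 = 0.6931/0.0404 = 17.16 s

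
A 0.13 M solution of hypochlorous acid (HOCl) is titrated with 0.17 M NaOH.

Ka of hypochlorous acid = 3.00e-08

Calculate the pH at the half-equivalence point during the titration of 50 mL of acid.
pH = pKa = 7.52

At the half-equivalence point, [HA] = [A⁻], so by Henderson–Hasselbalch pH = pKa + log(1) = pKa.
pKa = −log(3.00e-08) = 7.52.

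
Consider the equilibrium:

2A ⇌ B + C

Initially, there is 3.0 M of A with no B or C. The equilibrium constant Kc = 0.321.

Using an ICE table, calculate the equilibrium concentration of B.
[B] = 0.797 M

ICE: [A] = 3.0 − 2x, [B] = [C] = x.
Kc = x²/(3.0 − 2x)² = 0.321 ⇒ √Kc = x/(3.0 − 2x).
x = √0.321·3.0/(1 + 2√0.321) = 0.56657·3.0/2.1331 = 0.79681.
[B] = x = 0.797 M.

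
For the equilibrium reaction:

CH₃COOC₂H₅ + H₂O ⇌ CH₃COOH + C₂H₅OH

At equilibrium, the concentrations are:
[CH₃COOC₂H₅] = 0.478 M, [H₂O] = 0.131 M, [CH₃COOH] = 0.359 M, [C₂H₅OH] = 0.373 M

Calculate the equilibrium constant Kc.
K_c = 2.1385

Kc = ([CH₃COOH] × [C₂H₅OH]) / ([CH₃COOC₂H₅] × [H₂O])
   = ((0.359)·(0.373)) / ((0.478)·(0.131))
   = 0.13391 / 0.062618 = 2.1385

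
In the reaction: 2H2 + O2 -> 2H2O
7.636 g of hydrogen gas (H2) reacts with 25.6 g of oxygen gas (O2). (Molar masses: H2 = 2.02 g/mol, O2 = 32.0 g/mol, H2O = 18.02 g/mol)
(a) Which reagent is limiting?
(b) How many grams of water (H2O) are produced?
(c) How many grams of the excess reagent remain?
(a) O2, (b) 28.83 g, (c) 4.404 g

Moles of H2 = 7.636 g ÷ 2.02 g/mol = 3.7802 mol
Moles of O2 = 25.6 g ÷ 32.0 g/mol = 0.8 mol
Moles ÷ coefficient: H2: 3.7802/2 = 1.89, O2: 0.8/1 = 0.8
(a) O2 has the smaller value, so O2 is the limiting reagent.
(b) Moles of H2O = 0.8 mol O2 × (2/1) = 1.6 mol; mass = 1.6 mol × 18.02 g/mol = 28.83 g
(c) H2 consumed = 0.8 × (2/1) = 1.6 mol; remaining = 3.7802 − 1.6 = 2.1802 mol; mass = 2.1802 mol × 2.02 g/mol = 4.404 g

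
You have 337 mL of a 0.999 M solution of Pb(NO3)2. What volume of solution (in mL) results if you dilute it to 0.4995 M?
Using M₁V₁ = M₂V₂:
0.999 × 337 = 0.4995 × V₂
V₂ = (0.999 × 337) / 0.4995 = 674 mL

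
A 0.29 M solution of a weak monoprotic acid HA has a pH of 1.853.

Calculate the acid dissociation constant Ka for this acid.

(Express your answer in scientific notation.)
K_a = 7.13e-04

[H⁺] = 10^(−pH) = 10^(−1.853) = 1.403e-02 M. For HA ⇌ H⁺ + A⁻, Ka = x²/(C − x) = (1.403e-02)²/(0.29 − 1.403e-02) = 7.13e-04.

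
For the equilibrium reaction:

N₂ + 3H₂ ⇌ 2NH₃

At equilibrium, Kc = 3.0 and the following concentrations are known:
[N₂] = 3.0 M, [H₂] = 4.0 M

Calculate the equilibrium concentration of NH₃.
[NH₃] = 24.0000 M

Kc = ([NH₃]^2) / ([N₂] × [H₂]^3) = 3.0
[NH₃]^2 = Kc · (reactant terms)/(other product terms) = 3.0 · 192 / 1 = 576
[NH₃] = (576)^(1/2) = 24.0000 M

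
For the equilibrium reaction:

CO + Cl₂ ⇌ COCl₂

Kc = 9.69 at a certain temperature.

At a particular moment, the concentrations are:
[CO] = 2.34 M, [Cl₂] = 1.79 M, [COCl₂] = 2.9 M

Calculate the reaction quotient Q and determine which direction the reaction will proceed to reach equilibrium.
Q = 0.692, Q < K, reaction proceeds forward (toward products)

Q = ([COCl₂]) / ([CO] × [Cl₂])
  = ((2.9)) / ((2.34)·(1.79)) = 2.9/4.1886 = 0.6924
Since Q = 0.6924 < Kc = 9.69, the reaction proceeds forward (toward products) to reach equilibrium.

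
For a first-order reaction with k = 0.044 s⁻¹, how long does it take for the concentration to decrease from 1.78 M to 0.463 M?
30.61 s

From ln[A] = ln[A]₀ - k·t: t = ln([A]₀/[A])/k = ln(1.78/0.463)/0.044 = ln(3.8445)/0.044 = 1.3466/0.044 = 30.61 s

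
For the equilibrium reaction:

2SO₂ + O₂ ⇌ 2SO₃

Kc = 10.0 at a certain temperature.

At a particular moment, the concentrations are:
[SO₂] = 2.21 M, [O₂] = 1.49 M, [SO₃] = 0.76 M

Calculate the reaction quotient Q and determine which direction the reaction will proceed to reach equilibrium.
Q = 0.079, Q < K, reaction proceeds forward (toward products)

Q = ([SO₃]^2) / ([SO₂]^2 × [O₂])
  = ((0.76)^2) / ((2.21)^2·(1.49)) = 0.5776/7.2773 = 0.07937
Since Q = 0.07937 < Kc = 10.0, the reaction proceeds forward (toward products) to reach equilibrium.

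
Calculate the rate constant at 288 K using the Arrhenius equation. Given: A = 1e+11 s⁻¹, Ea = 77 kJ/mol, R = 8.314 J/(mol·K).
1.08e-03 s⁻¹

k = A·exp(-Ea/(R·T)) = 1e+11·exp(-77000/(8.314·288)) = 1e+11·exp(-32.1579) = 1e+11·1.0814e-14 = 1.08e-03 s⁻¹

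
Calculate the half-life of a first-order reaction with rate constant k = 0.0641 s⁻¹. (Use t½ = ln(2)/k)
10.81 s

t½ = ln(2)/k = 0.6931/0.0641 = 10.81 s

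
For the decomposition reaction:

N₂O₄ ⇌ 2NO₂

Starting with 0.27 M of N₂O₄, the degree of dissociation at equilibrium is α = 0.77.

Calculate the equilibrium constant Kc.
K_c = 2.7841

x = α·[A]₀ = 0.77 × 0.27 = 0.2079 M dissociated.
At eq: [N₂O₄] = 0.27 − 0.2079 = 0.0621 M; [NO₂] = 2x = 0.4158 M.
Kc = [NO₂]²/[N₂O₄] = (0.4158)²/0.0621 = 2.784.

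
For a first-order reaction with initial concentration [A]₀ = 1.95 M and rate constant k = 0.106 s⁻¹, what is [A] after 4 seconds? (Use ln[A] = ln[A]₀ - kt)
1.2761 M

ln[A] = ln[A]₀ - k·t = ln(1.95) - (0.106)·(4) = 0.6678 - 0.4240 = 0.2438
[A] = e^(0.2438) = 1.2761 M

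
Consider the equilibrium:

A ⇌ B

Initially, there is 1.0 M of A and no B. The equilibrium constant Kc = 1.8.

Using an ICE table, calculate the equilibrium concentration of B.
[B] = 0.643 M

ICE: [A] = 1.0 − x, [B] = x.
Kc = x/(1.0 − x) = 1.8 ⇒ x = 1.8·1.0/(1 + 1.8) = 1.8/2.8 = 0.6429.
[B] = x = 0.643 M.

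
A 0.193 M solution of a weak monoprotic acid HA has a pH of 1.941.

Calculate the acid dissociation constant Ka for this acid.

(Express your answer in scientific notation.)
K_a = 7.23e-04

[H⁺] = 10^(−pH) = 10^(−1.941) = 1.146e-02 M. For HA ⇌ H⁺ + A⁻, Ka = x²/(C − x) = (1.146e-02)²/(0.193 − 1.146e-02) = 7.23e-04.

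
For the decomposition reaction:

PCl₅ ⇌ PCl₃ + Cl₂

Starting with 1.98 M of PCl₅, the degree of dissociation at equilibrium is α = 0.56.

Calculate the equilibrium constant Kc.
K_c = 1.4112

x = α·[A]₀ = 0.56 × 1.98 = 1.109 M dissociated.
At eq: [PCl₅] = 1.98 − 1.109 = 0.8712 M; [PCl₃] = [Cl₂] = x = 1.109 M.
Kc = [PCl₃][Cl₂]/[PCl₅] = (1.109)²/0.8712 = 1.411.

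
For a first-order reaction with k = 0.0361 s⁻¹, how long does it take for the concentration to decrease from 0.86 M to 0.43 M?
19.20 s

From ln[A] = ln[A]₀ - k·t: t = ln([A]₀/[A])/k = ln(0.86/0.43)/0.0361 = ln(2.0000)/0.0361 = 0.6931/0.0361 = 19.20 s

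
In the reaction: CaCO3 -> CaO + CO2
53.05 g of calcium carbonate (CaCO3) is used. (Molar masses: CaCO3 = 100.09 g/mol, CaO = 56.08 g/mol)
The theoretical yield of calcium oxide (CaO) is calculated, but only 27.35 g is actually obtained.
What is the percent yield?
Moles of CaCO3 = 53.05 g ÷ 100.09 g/mol = 0.530023 mol
Mole ratio: 1 mol CaO / 1 mol CaCO3
Moles of CaO = 0.530023 × (1/1) = 0.530023 mol
Theoretical yield = 0.530023 mol × 56.08 g/mol = 29.724 g
Actual yield = 27.35 g
Percent yield = (27.35 / 29.724) × 100% = 92.0%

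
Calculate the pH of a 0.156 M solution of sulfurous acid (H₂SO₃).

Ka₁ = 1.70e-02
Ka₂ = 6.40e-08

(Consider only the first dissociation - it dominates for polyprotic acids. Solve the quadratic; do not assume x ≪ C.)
pH = 1.36

x² + Ka₁·x − Ka₁·C = 0 with Ka₁ = 1.70e-02, C = 0.156.
x = (−Ka₁ + √(Ka₁² + 4·Ka₁·C))/2 = 4.3694e-02 M, so pH = 1.36.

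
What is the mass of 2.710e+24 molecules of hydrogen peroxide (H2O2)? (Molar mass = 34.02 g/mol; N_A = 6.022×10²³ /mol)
Moles = 2.710e+24 ÷ 6.022×10²³ = 4.50017 mol
Mass = 4.50017 mol × 34.02 g/mol = 153.1 g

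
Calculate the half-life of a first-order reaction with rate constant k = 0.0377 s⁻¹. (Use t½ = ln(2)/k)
18.39 s

t½ = ln(2)/k = 0.6931/0.0377 = 18.39 s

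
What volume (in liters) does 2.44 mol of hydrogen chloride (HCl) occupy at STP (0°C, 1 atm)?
At STP, 1 mol of gas occupies 22.4 L
Volume = 2.44 mol × 22.4 L/mol = 54.66 L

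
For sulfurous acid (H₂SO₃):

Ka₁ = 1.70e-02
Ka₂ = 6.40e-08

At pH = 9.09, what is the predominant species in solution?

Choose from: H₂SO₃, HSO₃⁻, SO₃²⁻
SO₃²⁻

pKa1 = 1.77, pKa2 = 7.19. Each pKa is the crossover between adjacent species; pH = 9.09 lies in the region where SO₃²⁻ predominates.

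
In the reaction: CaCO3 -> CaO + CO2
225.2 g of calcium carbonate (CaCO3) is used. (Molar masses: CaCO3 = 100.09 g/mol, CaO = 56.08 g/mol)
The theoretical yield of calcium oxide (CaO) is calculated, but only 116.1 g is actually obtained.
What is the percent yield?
Moles of CaCO3 = 225.2 g ÷ 100.09 g/mol = 2.24998 mol
Mole ratio: 1 mol CaO / 1 mol CaCO3
Moles of CaO = 2.24998 × (1/1) = 2.24998 mol
Theoretical yield = 2.24998 mol × 56.08 g/mol = 126.18 g
Actual yield = 116.1 g
Percent yield = (116.1 / 126.18) × 100% = 92.0%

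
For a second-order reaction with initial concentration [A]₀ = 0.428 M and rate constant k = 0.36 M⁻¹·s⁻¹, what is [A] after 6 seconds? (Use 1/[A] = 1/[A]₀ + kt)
0.2224 M

1/[A] = 1/[A]₀ + k·t = 1/0.428 + (0.36)·(6) = 2.3364 + 2.1600 = 4.4964
[A] = 1/4.4964 = 0.2224 M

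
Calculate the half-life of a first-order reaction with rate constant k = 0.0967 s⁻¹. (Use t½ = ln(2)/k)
7.17 s

t½ = ln(2)/k = 0.6931/0.0967 = 7.17 s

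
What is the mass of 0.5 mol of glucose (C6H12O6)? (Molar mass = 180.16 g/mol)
Mass = 0.5 mol × 180.16 g/mol = 90.08 g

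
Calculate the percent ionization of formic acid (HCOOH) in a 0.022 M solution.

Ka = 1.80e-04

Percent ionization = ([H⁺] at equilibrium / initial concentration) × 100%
Percent ionization = 8.65%

Let x = [H⁺]. Ka = x²/(C - x) ⇒ x² + (1.80e-04)x - (1.80e-04)(0.022) = 0. x = 1.9020e-03. Percent = (1.9020e-03/0.022) × 100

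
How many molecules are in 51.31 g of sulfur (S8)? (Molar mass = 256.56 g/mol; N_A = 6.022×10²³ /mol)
Moles = 51.31 g ÷ 256.56 g/mol = 0.199992 mol
Molecules = 0.199992 mol × 6.022×10²³ /mol = 1.204e+23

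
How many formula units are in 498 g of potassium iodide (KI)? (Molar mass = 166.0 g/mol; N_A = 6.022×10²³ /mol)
Moles = 498 g ÷ 166.0 g/mol = 3 mol
Formula units = 3 mol × 6.022×10²³ /mol = 1.807e+24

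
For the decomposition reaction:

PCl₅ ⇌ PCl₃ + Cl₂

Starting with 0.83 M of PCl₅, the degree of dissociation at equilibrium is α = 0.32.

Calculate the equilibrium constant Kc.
K_c = 0.1250

x = α·[A]₀ = 0.32 × 0.83 = 0.2656 M dissociated.
At eq: [PCl₅] = 0.83 − 0.2656 = 0.5644 M; [PCl₃] = [Cl₂] = x = 0.2656 M.
Kc = [PCl₃][Cl₂]/[PCl₅] = (0.2656)²/0.5644 = 0.125.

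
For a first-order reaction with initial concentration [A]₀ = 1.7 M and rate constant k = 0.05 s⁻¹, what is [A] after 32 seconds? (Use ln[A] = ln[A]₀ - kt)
0.3432 M

ln[A] = ln[A]₀ - k·t = ln(1.7) - (0.05)·(32) = 0.5306 - 1.6000 = -1.0694
[A] = e^(-1.0694) = 0.3432 M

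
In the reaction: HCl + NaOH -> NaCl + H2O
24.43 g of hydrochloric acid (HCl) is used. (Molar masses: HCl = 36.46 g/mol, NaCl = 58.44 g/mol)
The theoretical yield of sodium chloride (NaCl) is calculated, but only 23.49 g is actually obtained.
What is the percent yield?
Moles of HCl = 24.43 g ÷ 36.46 g/mol = 0.670049 mol
Mole ratio: 1 mol NaCl / 1 mol HCl
Moles of NaCl = 0.670049 × (1/1) = 0.670049 mol
Theoretical yield = 0.670049 mol × 58.44 g/mol = 39.158 g
Actual yield = 23.49 g
Percent yield = (23.49 / 39.158) × 100% = 60.0%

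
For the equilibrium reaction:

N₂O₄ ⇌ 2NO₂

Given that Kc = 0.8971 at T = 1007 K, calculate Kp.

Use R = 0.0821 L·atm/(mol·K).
K_p = 74.1675

Δn = (moles gaseous products) − (moles gaseous reactants) = 1
T = 1007 K; RT = 0.0821 × 1007 = 82.6747
Kp = Kc·(RT)^Δn = 0.8971 × (82.6747)^1 = 0.8971 × 82.6747 = 74.1675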